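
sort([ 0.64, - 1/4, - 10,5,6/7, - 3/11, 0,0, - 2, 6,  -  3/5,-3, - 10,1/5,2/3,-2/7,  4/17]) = [  -  10,  -  10,  -  3,-2,-3/5, - 2/7, - 3/11, - 1/4,0, 0, 1/5, 4/17,0.64,  2/3,6/7,5, 6 ]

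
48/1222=24/611= 0.04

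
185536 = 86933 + 98603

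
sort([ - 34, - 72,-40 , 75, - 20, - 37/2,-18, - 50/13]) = [ - 72, - 40, - 34, - 20 , - 37/2,-18, - 50/13,  75]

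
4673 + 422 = 5095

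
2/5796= 1/2898 = 0.00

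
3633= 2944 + 689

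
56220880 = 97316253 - 41095373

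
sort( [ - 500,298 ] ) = [ - 500,298]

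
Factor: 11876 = 2^2 * 2969^1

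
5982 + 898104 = 904086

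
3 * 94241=282723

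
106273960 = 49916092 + 56357868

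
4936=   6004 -1068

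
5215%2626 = 2589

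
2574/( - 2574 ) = - 1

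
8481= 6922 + 1559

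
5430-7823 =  - 2393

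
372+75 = 447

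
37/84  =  37/84= 0.44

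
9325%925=75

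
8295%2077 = 2064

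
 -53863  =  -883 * 61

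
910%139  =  76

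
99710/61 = 99710/61 =1634.59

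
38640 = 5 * 7728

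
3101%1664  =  1437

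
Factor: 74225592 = 2^3*3^3*7^2*7013^1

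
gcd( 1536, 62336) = 128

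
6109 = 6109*1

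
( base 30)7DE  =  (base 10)6704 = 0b1101000110000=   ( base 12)3a68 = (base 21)F45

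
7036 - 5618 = 1418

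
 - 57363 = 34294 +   -  91657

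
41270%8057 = 985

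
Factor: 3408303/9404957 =3^1*167^1 * 6803^1*9404957^( - 1)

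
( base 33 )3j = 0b1110110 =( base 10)118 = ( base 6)314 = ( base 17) 6G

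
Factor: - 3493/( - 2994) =7/6  =  2^( - 1) * 3^( - 1 )*7^1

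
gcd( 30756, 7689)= 7689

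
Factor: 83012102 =2^1*19^1*43^1*101^1*503^1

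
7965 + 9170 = 17135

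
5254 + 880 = 6134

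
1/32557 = 1/32557 = 0.00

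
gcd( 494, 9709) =19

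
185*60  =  11100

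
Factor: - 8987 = -11^1*19^1*43^1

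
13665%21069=13665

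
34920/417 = 83 +103/139=83.74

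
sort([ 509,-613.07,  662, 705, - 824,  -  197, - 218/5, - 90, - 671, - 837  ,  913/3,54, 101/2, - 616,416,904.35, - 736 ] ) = [ - 837,-824,  -  736,  -  671, - 616,  -  613.07, - 197,- 90, - 218/5,101/2,54,913/3,416,509,662,705, 904.35]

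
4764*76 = 362064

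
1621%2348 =1621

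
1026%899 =127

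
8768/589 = 14 + 522/589 = 14.89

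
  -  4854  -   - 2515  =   - 2339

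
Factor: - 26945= - 5^1*17^1 *317^1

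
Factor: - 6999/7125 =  - 5^( - 3)*19^( - 1)*2333^1=- 2333/2375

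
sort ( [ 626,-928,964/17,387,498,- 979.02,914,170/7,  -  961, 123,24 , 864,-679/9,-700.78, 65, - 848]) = [  -  979.02 ,  -  961,  -  928, - 848, - 700.78, - 679/9,24 , 170/7,964/17,  65,123,387,498,626,864,914 ]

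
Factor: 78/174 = 13^1 * 29^( - 1) = 13/29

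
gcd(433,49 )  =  1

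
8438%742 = 276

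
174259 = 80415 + 93844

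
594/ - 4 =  - 149 + 1/2=-148.50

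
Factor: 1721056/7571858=860528/3785929 = 2^4*7^(- 1 ) * 557^( - 1 ) * 971^( - 1 )*53783^1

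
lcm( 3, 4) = 12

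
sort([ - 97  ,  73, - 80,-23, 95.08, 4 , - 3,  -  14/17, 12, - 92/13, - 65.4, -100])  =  [ - 100, - 97 , - 80, - 65.4,-23, - 92/13,-3, - 14/17,4,12,73, 95.08] 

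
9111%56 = 39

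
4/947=4/947= 0.00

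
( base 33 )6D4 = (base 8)15467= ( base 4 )1230313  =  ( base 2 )1101100110111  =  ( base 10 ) 6967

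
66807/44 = 66807/44 = 1518.34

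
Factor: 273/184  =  2^( - 3)*3^1*7^1*13^1*23^( - 1 )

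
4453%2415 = 2038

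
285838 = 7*40834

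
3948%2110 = 1838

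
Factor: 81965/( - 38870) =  - 97/46 =- 2^( - 1 )*23^( - 1 )*97^1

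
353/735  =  353/735 =0.48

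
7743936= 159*48704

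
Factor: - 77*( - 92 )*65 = 2^2 * 5^1*7^1*11^1*13^1*23^1 =460460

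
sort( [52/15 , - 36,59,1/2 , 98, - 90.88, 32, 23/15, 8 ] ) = [ - 90.88, - 36, 1/2, 23/15,52/15 , 8, 32,59,98] 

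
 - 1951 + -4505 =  - 6456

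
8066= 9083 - 1017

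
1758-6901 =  -5143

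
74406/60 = 12401/10 = 1240.10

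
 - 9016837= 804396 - 9821233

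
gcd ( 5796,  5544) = 252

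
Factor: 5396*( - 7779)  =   - 41975484 = - 2^2 * 3^1*19^1*71^1* 2593^1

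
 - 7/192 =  - 7/192 = - 0.04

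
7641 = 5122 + 2519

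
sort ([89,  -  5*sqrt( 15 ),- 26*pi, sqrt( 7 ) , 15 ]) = [ - 26*pi, - 5*sqrt(15), sqrt( 7),15 , 89]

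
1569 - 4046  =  -2477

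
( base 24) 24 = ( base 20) 2C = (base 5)202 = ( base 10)52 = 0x34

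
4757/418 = 11+159/418 = 11.38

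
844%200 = 44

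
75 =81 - 6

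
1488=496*3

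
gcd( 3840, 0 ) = 3840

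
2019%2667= 2019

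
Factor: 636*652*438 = 2^5*3^2*53^1*73^1*163^1 = 181626336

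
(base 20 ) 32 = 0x3E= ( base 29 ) 24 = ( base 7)116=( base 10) 62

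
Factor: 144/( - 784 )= - 9/49 = - 3^2*7^(  -  2)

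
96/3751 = 96/3751  =  0.03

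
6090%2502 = 1086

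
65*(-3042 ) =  - 197730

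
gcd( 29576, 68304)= 8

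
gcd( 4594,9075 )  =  1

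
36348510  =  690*52679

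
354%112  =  18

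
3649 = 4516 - 867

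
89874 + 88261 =178135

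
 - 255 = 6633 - 6888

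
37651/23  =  1637 = 1637.00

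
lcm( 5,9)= 45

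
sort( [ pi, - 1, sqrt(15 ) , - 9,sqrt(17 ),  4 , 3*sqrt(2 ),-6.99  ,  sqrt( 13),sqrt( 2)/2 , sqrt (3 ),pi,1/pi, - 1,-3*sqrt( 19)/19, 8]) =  [ - 9, - 6.99,  -  1,  -  1 , - 3*sqrt( 19)/19,1/pi , sqrt( 2 ) /2,sqrt( 3) , pi,pi,sqrt(13 ),sqrt(15),  4,sqrt( 17 ),3*sqrt ( 2 ),8 ] 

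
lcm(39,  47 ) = 1833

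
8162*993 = 8104866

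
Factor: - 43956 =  - 2^2 *3^3*11^1*37^1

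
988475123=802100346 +186374777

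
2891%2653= 238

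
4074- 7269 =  - 3195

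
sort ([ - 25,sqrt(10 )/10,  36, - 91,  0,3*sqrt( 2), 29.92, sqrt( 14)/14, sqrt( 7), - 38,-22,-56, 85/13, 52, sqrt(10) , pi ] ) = [ - 91,  -  56,-38, - 25, - 22,0,sqrt( 14 )/14, sqrt( 10) /10,sqrt( 7), pi, sqrt( 10 ),3*sqrt( 2),85/13, 29.92,36,52] 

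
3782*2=7564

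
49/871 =49/871 = 0.06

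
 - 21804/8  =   - 2726 + 1/2  =  - 2725.50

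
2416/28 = 604/7 = 86.29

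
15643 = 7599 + 8044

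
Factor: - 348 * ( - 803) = 2^2*3^1*11^1 * 29^1*73^1 = 279444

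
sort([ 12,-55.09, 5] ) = [ - 55.09, 5, 12 ]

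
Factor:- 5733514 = -2^1*661^1*4337^1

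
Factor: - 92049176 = -2^3 * 257^1*44771^1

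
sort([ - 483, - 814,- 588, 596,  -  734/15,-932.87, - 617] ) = [ - 932.87, - 814, - 617, - 588 , - 483, - 734/15,596] 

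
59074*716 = 42296984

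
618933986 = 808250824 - 189316838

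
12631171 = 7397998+5233173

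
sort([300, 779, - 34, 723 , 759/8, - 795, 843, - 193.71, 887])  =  [ - 795,  -  193.71,-34, 759/8, 300, 723 , 779,843,887 ] 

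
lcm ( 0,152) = 0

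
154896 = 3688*42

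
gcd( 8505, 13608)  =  1701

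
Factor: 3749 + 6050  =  41^1*239^1 = 9799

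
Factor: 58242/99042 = 571/971  =  571^1*971^ ( - 1)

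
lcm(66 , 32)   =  1056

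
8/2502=4/1251  =  0.00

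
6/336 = 1/56 = 0.02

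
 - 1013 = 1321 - 2334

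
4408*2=8816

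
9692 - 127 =9565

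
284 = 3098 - 2814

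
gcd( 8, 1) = 1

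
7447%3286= 875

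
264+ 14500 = 14764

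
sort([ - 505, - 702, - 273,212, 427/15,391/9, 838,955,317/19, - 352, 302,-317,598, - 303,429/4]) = [ - 702, - 505, - 352, - 317,-303, - 273, 317/19,427/15, 391/9,429/4,212,  302,598,838, 955 ]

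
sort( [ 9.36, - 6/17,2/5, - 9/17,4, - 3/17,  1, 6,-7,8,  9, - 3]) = [  -  7, - 3, - 9/17 ,  -  6/17,-3/17,2/5,  1,4,6,8,9,9.36 ] 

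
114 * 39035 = 4449990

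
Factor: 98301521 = 98301521^1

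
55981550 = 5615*9970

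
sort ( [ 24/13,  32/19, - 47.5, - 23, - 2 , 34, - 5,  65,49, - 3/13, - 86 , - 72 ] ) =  [ - 86 ,- 72, - 47.5, - 23, - 5,-2, - 3/13,32/19,  24/13,  34,49, 65 ] 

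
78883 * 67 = 5285161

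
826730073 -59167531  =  767562542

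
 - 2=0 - 2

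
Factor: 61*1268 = 77348 = 2^2 * 61^1*317^1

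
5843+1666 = 7509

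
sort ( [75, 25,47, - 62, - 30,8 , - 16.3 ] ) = [ - 62,  -  30, - 16.3,  8,25, 47, 75]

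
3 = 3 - 0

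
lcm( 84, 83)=6972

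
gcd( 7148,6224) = 4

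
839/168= 839/168 = 4.99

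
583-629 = - 46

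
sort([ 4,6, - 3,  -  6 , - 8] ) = [ - 8,  -  6, - 3,4, 6]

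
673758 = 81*8318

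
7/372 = 7/372 = 0.02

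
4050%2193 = 1857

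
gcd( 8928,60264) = 2232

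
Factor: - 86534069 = -2083^1*41543^1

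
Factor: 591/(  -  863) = - 3^1*197^1*863^( - 1 )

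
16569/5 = 16569/5 = 3313.80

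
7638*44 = 336072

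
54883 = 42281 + 12602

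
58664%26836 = 4992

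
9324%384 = 108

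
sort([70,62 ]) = [ 62,70] 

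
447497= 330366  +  117131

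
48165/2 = 48165/2 =24082.50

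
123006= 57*2158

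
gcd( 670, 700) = 10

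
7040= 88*80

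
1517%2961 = 1517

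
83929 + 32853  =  116782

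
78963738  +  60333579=139297317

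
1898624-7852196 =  -5953572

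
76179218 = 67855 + 76111363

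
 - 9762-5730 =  - 15492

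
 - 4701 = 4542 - 9243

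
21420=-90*( - 238 ) 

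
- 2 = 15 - 17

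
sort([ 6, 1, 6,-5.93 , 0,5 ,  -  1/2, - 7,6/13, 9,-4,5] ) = [-7, - 5.93, - 4,-1/2,0,6/13, 1,  5 , 5,6,  6,9] 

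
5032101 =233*21597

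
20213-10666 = 9547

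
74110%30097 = 13916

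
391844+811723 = 1203567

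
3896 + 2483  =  6379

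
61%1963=61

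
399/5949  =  133/1983=0.07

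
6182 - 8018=- 1836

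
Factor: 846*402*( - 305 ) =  -103728060 = - 2^2 *3^3*5^1*47^1*61^1*67^1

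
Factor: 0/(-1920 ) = 0^1 = 0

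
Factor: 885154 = 2^1*442577^1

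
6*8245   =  49470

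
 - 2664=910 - 3574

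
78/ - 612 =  - 1 + 89/102 = - 0.13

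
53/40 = 53/40 = 1.32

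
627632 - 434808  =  192824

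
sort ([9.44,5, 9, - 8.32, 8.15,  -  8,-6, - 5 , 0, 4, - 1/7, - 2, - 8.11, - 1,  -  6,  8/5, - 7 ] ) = [  -  8.32, - 8.11 , -8, - 7, - 6, -6, - 5, - 2, - 1, - 1/7,0,8/5, 4,5, 8.15, 9,  9.44]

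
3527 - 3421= 106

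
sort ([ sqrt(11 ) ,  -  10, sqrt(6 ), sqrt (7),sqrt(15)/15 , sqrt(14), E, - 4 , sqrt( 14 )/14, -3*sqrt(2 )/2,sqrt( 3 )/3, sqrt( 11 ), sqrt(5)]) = [ - 10, - 4, - 3*sqrt( 2)/2 , sqrt(15) /15, sqrt ( 14)/14,sqrt( 3) /3, sqrt(5 ),sqrt(6),sqrt ( 7 ), E, sqrt( 11 ) , sqrt( 11 ), sqrt (14 ) ] 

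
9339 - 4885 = 4454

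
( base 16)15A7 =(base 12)325B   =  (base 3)21121022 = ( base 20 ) DH3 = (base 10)5543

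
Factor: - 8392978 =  - 2^1*11^1*47^1*8117^1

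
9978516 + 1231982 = 11210498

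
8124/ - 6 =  -1354/1 = - 1354.00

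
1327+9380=10707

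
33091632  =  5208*6354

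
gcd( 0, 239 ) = 239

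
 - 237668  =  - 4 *59417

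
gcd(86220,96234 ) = 6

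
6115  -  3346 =2769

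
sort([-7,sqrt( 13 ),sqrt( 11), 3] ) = [ - 7,3, sqrt(11),sqrt(13) ] 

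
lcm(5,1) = 5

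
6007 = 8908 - 2901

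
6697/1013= 6697/1013 = 6.61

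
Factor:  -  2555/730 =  - 2^(-1)*7^1 = -  7/2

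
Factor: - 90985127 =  - 97^1*937991^1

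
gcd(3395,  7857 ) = 97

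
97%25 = 22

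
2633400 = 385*6840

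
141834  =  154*921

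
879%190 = 119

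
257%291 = 257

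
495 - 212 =283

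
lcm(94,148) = 6956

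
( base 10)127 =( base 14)91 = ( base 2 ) 1111111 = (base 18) 71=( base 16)7F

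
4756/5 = 4756/5 = 951.20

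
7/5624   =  7/5624 = 0.00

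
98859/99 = 32953/33= 998.58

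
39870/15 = 2658 = 2658.00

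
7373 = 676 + 6697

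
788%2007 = 788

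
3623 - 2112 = 1511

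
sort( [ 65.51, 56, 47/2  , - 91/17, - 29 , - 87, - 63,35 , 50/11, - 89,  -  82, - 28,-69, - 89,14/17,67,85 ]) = [ - 89, - 89, - 87, - 82,  -  69, - 63 , - 29, - 28, - 91/17, 14/17,50/11,47/2,35, 56,65.51,67 , 85 ]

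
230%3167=230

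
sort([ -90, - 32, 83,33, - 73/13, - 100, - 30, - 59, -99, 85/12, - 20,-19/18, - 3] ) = [-100, - 99,-90, - 59, - 32, - 30, - 20,- 73/13, - 3,- 19/18, 85/12, 33, 83 ] 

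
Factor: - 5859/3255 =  - 3^2*5^( - 1) =- 9/5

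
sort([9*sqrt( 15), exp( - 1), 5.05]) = [ exp( - 1),5.05, 9*sqrt( 15)]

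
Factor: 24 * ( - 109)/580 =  - 2^1*3^1*5^( - 1)*29^( - 1 ) * 109^1 = - 654/145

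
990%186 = 60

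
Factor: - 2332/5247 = -4/9=- 2^2*3^( - 2)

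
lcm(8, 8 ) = 8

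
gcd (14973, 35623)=7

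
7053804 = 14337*492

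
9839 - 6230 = 3609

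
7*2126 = 14882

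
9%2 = 1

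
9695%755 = 635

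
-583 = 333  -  916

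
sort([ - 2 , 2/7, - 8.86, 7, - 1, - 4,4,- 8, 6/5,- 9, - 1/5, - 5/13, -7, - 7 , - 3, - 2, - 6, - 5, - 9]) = [ - 9, - 9, - 8.86, - 8, - 7, - 7, - 6, - 5  , - 4, - 3, - 2,-2, -1, -5/13, - 1/5,2/7, 6/5, 4, 7 ] 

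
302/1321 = 302/1321 = 0.23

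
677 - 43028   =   - 42351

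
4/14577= 4/14577 = 0.00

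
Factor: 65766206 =2^1*11^1 * 2989373^1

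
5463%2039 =1385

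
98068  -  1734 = 96334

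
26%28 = 26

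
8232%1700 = 1432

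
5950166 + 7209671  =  13159837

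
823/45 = 18+13/45  =  18.29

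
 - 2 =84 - 86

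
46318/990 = 23159/495= 46.79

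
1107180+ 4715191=5822371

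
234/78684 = 39/13114 = 0.00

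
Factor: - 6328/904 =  - 7^1 = - 7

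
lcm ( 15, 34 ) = 510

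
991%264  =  199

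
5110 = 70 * 73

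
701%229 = 14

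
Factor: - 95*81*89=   -  3^4*5^1*19^1 * 89^1 = - 684855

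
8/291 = 8/291  =  0.03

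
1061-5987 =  - 4926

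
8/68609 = 8/68609 = 0.00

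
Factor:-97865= - 5^1*23^2*37^1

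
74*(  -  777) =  - 57498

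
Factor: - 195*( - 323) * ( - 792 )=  - 2^3*3^3*5^1*11^1*13^1*17^1*19^1 = - 49884120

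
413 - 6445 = -6032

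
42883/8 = 5360  +  3/8= 5360.38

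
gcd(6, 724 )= 2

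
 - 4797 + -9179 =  - 13976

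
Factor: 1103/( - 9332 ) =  -2^(-2 )*1103^1*2333^( -1)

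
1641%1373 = 268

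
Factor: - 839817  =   - 3^2*11^1*17^1*499^1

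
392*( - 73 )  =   - 28616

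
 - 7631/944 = - 7631/944=-8.08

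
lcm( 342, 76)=684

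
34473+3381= 37854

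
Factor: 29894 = 2^1*14947^1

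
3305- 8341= - 5036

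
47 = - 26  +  73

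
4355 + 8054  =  12409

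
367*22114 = 8115838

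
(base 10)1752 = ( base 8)3330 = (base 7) 5052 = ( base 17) 611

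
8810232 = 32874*268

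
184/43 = 4  +  12/43 = 4.28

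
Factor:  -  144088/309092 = -2^1*7^( - 1 )*19^(-1 ) * 31^1 = - 62/133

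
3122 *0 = 0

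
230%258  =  230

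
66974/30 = 2232+7/15  =  2232.47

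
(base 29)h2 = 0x1ef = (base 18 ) 199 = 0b111101111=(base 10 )495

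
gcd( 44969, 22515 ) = 1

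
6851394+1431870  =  8283264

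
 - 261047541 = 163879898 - 424927439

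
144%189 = 144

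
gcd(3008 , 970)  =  2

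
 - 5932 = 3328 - 9260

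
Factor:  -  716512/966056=-89564/120757 = -2^2*7^( - 1)*13^( - 1)*1327^( - 1)*22391^1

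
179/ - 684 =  - 179/684= - 0.26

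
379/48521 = 379/48521 = 0.01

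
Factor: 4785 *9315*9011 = 3^5 *5^2*11^1*23^1*29^1*9011^1 = 401640770025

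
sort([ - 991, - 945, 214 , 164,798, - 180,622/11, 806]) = [  -  991, - 945,-180, 622/11, 164,214, 798, 806]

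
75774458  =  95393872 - 19619414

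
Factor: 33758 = 2^1*16879^1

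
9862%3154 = 400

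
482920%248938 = 233982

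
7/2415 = 1/345 = 0.00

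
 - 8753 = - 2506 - 6247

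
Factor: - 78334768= -2^4*31^1*157933^1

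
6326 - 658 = 5668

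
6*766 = 4596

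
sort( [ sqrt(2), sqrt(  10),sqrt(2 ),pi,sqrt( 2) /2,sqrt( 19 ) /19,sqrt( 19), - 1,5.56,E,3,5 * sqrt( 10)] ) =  [ - 1,sqrt( 19 ) /19,sqrt( 2) /2,sqrt( 2),sqrt( 2) , E, 3, pi,  sqrt(10),  sqrt( 19 ),5.56 , 5*sqrt(10 )]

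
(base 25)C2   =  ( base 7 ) 611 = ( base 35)8M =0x12e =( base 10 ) 302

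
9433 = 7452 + 1981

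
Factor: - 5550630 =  - 2^1*3^1 * 5^1*185021^1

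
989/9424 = 989/9424 = 0.10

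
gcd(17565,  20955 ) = 15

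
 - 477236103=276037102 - 753273205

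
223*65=14495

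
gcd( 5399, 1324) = 1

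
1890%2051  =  1890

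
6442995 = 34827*185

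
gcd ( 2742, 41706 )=6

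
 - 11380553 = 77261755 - 88642308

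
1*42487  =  42487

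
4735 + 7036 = 11771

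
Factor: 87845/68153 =5^1 *17^( - 1)*19^( - 1) * 211^( - 1 )*17569^1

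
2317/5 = 2317/5= 463.40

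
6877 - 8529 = -1652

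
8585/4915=1717/983 = 1.75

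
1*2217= 2217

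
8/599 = 8/599= 0.01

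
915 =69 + 846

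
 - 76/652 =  - 1 + 144/163=- 0.12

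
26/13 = 2 = 2.00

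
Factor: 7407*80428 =595730196=2^2* 3^2* 823^1*20107^1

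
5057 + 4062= 9119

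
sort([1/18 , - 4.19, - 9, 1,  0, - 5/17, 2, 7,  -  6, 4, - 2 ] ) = [ - 9, - 6, - 4.19,-2, - 5/17 , 0, 1/18, 1,2, 4, 7 ] 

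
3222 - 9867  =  -6645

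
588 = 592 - 4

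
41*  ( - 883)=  - 36203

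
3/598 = 3/598 =0.01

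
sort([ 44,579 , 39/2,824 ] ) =[ 39/2,  44, 579, 824]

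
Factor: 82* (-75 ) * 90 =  - 2^2*3^3*5^3*41^1 = -553500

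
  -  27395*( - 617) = 16902715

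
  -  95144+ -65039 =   -  160183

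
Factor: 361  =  19^2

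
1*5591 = 5591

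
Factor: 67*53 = 53^1*67^1= 3551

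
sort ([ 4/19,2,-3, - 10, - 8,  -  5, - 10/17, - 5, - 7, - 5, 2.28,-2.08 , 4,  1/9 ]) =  [ - 10, - 8 ,-7, - 5,-5, - 5, - 3, - 2.08, - 10/17,1/9,4/19, 2,2.28, 4 ]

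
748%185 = 8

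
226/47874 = 113/23937 =0.00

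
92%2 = 0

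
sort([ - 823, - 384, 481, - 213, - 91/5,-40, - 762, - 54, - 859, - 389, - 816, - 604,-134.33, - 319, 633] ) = [ - 859, - 823, - 816, -762, - 604, - 389, - 384, - 319, - 213, - 134.33, - 54, - 40, -91/5,  481, 633]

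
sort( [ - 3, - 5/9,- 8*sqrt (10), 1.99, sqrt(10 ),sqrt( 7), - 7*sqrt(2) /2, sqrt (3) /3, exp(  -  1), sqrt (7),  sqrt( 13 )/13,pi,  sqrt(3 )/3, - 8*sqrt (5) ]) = [ - 8*sqrt (10),-8*sqrt(5 ), -7*sqrt(2 )/2, - 3, - 5/9, sqrt ( 13) /13 , exp( - 1), sqrt( 3 ) /3,sqrt ( 3 ) /3, 1.99 , sqrt( 7), sqrt(7),pi, sqrt( 10 )]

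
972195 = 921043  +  51152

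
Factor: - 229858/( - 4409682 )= 3^( - 1)*  29^( - 1)*281^1*409^1 *25343^( - 1 ) = 114929/2204841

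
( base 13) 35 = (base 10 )44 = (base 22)20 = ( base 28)1g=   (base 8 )54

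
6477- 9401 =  - 2924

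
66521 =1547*43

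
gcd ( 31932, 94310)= 2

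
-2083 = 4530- 6613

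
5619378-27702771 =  - 22083393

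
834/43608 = 139/7268 = 0.02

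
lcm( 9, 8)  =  72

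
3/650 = 3/650 = 0.00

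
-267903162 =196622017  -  464525179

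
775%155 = 0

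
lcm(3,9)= 9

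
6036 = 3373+2663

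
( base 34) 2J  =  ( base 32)2N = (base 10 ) 87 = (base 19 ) 4B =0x57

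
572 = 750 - 178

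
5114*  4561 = 23324954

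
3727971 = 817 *4563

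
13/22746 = 13/22746 = 0.00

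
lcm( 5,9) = 45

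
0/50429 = 0 = 0.00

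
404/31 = 404/31 = 13.03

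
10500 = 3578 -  - 6922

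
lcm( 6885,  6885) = 6885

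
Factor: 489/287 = 3^1*7^( - 1)*41^( - 1)*163^1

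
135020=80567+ 54453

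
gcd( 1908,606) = 6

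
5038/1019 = 5038/1019 = 4.94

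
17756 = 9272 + 8484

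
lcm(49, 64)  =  3136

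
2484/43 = 57+33/43 = 57.77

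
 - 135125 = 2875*( - 47)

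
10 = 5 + 5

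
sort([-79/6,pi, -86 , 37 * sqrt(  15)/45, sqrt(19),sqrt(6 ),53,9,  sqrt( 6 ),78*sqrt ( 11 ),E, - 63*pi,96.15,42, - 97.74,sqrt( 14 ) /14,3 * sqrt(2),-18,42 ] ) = [ - 63*pi,-97.74,-86,-18, - 79/6, sqrt(14 ) /14,sqrt(6 ),sqrt ( 6),E,  pi,37*sqrt(15)/45,3*sqrt( 2 ),  sqrt( 19 ),9, 42,42, 53, 96.15, 78*sqrt(11 ) ] 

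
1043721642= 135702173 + 908019469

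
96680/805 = 19336/161= 120.10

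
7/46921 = 1/6703 = 0.00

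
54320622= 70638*769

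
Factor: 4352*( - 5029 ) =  - 21886208=-2^8*17^1*47^1*107^1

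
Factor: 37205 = 5^1*7^1*1063^1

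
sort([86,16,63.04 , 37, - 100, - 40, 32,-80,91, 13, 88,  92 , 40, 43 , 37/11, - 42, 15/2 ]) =[ - 100, - 80,-42, - 40,37/11,  15/2,13,  16, 32,37,40, 43, 63.04, 86,88,91, 92 ] 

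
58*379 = 21982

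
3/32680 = 3/32680 = 0.00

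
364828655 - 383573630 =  - 18744975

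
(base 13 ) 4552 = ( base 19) 17GA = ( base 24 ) gk4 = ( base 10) 9700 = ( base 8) 22744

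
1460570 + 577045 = 2037615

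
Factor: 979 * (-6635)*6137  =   - 39863896105 = - 5^1*11^1*17^1*19^2*89^1*1327^1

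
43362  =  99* 438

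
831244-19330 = 811914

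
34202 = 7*4886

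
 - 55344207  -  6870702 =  - 62214909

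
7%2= 1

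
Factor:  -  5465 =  - 5^1*1093^1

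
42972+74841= 117813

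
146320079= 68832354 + 77487725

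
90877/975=93  +  202/975 = 93.21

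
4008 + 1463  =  5471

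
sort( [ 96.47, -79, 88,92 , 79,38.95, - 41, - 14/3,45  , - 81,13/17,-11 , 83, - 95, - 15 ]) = [-95,-81, - 79, - 41, - 15, - 11, - 14/3,13/17,38.95,45,79,83,88, 92,96.47 ] 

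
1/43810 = 1/43810 = 0.00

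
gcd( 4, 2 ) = 2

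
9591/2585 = 9591/2585 = 3.71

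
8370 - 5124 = 3246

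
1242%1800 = 1242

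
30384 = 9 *3376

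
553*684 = 378252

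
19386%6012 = 1350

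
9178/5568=1 + 1805/2784= 1.65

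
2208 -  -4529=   6737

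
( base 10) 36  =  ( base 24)1C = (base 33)13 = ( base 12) 30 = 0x24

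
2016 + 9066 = 11082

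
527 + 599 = 1126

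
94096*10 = 940960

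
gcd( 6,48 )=6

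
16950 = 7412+9538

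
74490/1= 74490=74490.00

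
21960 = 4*5490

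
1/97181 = 1/97181  =  0.00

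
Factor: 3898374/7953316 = 1949187/3976658= 2^ ( - 1)*3^1*7^( - 1) * 31^1*479^( - 1)*593^( - 1)*20959^1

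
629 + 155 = 784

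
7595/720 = 10+79/144 = 10.55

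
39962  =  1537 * 26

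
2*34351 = 68702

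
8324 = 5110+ 3214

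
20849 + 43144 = 63993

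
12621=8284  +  4337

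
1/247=1/247 = 0.00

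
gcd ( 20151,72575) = 1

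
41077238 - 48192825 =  - 7115587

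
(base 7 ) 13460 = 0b111001010100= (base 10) 3668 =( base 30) 428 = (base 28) 4j0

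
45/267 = 15/89  =  0.17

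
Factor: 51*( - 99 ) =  - 5049 = -3^3*11^1*17^1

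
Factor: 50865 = 3^1*5^1*3391^1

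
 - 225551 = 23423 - 248974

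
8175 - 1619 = 6556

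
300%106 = 88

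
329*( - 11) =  - 3619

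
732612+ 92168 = 824780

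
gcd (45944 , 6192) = 8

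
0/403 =0 = 0.00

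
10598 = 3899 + 6699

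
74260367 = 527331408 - 453071041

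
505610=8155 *62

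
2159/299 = 2159/299 =7.22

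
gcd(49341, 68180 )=1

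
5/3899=5/3899 = 0.00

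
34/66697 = 34/66697= 0.00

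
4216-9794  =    -  5578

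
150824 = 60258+90566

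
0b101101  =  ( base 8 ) 55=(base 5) 140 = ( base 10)45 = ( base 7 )63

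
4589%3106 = 1483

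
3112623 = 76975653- 73863030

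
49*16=784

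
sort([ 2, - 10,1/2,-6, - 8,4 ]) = [  -  10, - 8, - 6, 1/2,2 , 4] 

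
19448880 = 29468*660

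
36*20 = 720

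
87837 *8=702696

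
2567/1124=2 + 319/1124=2.28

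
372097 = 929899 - 557802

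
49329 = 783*63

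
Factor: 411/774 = 2^( - 1 )*3^( - 1)*43^( - 1)*137^1 = 137/258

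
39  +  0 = 39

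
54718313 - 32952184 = 21766129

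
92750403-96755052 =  - 4004649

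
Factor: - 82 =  - 2^1  *  41^1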